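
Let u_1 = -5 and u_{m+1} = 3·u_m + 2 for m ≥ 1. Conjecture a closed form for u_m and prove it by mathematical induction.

Computing the first terms: u_1 = -5, u_2 = -13, u_3 = -37. This suggests u_m = -4·3^(m - 1) - 1.
When m = 1: the formula gives -5 = -5 = u_1.
Inductive step: assume the claim holds for m = r, so u_r = -4·3^(r - 1) - 1.
Then u_{r+1} = 3·u_r + 2 = 3·(-4·3^(r - 1) - 1) + 2 = -4·3^r - 1 = -4·3^((r+1) - 1) - 1,
which is the claimed formula at m = r+1.
This completes the induction.

u_m = -4·3^(m - 1) - 1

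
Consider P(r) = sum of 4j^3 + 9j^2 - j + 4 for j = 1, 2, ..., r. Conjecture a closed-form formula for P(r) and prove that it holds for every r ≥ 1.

We claim P(r) = r(r^3 + 5r^2 + 5r + 5) for all r ≥ 1.
For the base case r = 1: P(1) = 16, and the closed form gives 16. They agree.
Inductive step: suppose the statement holds for some j ≥ 1, so P(j) = j(j^3 + 5j^2 + 5j + 5).
Then P(j+1) = P(j) + (4j^3 + 21j^2 + 29j + 16) = (j(j^3 + 5j^2 + 5j + 5)) + (4j^3 + 21j^2 + 29j + 16).
Simplifying, P(j+1) = (j + 1)(j^3 + 8j^2 + 18j + 16) = (j+1)((j+1)^3 + 5(j+1)^2 + 5(j+1) + 5),
which is the closed form with r = j+1.
This completes the induction.

P(r) = r(r^3 + 5r^2 + 5r + 5)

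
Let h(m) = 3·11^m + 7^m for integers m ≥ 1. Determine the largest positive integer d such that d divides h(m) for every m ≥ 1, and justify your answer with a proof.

d = 4

Computing the first values: h(1) = 40 and h(2) = 412; gcd(40, 412) = 4, so d ≤ 4.
We prove 4 | 3·11^m + 7^m for all m ≥ 1 by induction on m.
When m = 1: h(1) = 40 = 4·(10), so 4 | h(1).
For the inductive step, assume it holds for an arbitrary j ≥ 1, i.e. 4 | h(j). Then
h(j+1) − 11·h(j) = (3·11^(j+1) + 7^(j+1)) − 11·(3·11^j + 7^j) = (1)·7^j·(7 − 11) = (-4)·7^j. Since 4 | h(j) by the inductive hypothesis, 4 | 11·h(j); and 4 | -4 since -4 = 4·-1. Therefore 4 | h(j+1).
By induction, the statement is established for all m ≥ 1.
Therefore the largest such d is 4.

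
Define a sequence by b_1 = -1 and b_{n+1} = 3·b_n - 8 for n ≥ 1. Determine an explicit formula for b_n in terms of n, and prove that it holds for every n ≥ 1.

Computing the first terms: b_1 = -1, b_2 = -11, b_3 = -41. This suggests b_n = -5·3^(n - 1) + 4.
Base case (n = 1): the formula gives -1 = -1 = b_1.
For the inductive step, assume it holds for an arbitrary p ≥ 1, so b_p = -5·3^(p - 1) + 4.
Then b_{p+1} = 3·b_p - 8 = 3·(-5·3^(p - 1) + 4) - 8 = -5·3^p + 4 = -5·3^((p+1) - 1) + 4,
which is the claimed formula at n = p+1.
By induction, the statement is established for all n ≥ 1.

b_n = -5·3^(n - 1) + 4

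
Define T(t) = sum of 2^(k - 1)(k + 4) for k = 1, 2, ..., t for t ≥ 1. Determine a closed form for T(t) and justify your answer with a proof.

We claim T(t) = 2^t(t + 3) - 3 for all t ≥ 1.
Base step (t = 1): T(1) = 5, and the closed form gives 5. They agree.
Inductive step: suppose the statement holds for some k ≥ 1, so T(k) = 2^k(k + 3) - 3.
Then T(k+1) = T(k) + (2^k(k + 5)) = (2^k(k + 3) - 3) + (2^k(k + 5)).
Simplifying, T(k+1) = 2^(k + 1)k + 2^(k + 3) - 3 = 2^(k+1)((k+1) + 3) - 3,
which is the closed form with t = k+1.
This completes the induction.

T(t) = 2^t(t + 3) - 3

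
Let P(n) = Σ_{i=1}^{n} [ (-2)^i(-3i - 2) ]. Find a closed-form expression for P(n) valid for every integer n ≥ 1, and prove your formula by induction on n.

We claim P(n) = -2(-2)^n(n + 1) + 2 for all n ≥ 1.
For the base case n = 1: P(1) = 10, and the closed form gives 10. They agree.
Inductive step: assume the claim holds for n = i, so P(i) = -2(-2)^i(i + 1) + 2.
Then P(i+1) = P(i) + (2(-2)^i(3i + 5)) = (-2(-2)^i(i + 1) + 2) + (2(-2)^i(3i + 5)).
Simplifying, P(i+1) = 4(-2)^i·i + 8(-2)^i + 2 = -2(-2)^(i+1)((i+1) + 1) + 2,
which is the closed form with n = i+1.
This completes the induction.

P(n) = -2(-2)^n(n + 1) + 2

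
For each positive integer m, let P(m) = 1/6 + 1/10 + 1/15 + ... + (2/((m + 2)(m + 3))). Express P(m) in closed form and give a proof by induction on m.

We claim P(m) = 2m/(3(m + 3)) for all m ≥ 1.
When m = 1: P(1) = 1/6, and the closed form gives 1/6. They agree.
For the inductive step, assume it holds for an arbitrary p ≥ 1, so P(p) = 2p/(3(p + 3)).
Then P(p+1) = P(p) + (2/((p + 3)(p + 4))) = (2p/(3(p + 3))) + (2/((p + 3)(p + 4))).
Simplifying, P(p+1) = 2(p + 1)/(3(p + 4)) = 2(p+1)/(3((p+1) + 3)),
which is the closed form with m = p+1.
Hence, by induction on m, the claim holds for every m ≥ 1.

P(m) = 2m/(3(m + 3))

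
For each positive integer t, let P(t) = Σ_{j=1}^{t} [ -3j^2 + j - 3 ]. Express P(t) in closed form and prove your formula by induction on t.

P(t) = -t(t^2 + t + 3)

We claim P(t) = -t(t^2 + t + 3) for all t ≥ 1.
For the base case t = 1: P(1) = -5, and the closed form gives -5. They agree.
Suppose the result is true for t = j, so P(j) = j(-j^2 - j - 3).
Then P(j+1) = P(j) + (j - 3(j + 1)^2 - 2) = (j(-j^2 - j - 3)) + (j - 3(j + 1)^2 - 2).
Simplifying, P(j+1) = -(j + 1)(j^2 + 3j + 5) = -(j+1)((j+1)^2 + (j+1) + 3),
which is the closed form with t = j+1.
By the principle of mathematical induction, the result holds for all t ≥ 1.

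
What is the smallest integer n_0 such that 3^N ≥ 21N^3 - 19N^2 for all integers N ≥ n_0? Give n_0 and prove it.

n_0 = 9

At N = 8: 6561 < 9536, so the inequality fails and n_0 ≥ 9. We prove 3^N ≥ 21N^3 - 19N^2 for all N ≥ 9.
Base step (N = 9): 3^N = 19683 and 21N^3 - 19N^2 = 13770, so 19683 ≥ 13770.
Inductive step: suppose the statement holds for some r ≥ 9, so 3^r ≥ 21r^3 - 19r^2.
Then 3^(r + 1) = 3·(3^r) ≥ 3·(21r^3 - 19r^2).
Also, for r ≥ 9 we have 3·(21r^3 - 19r^2) ≥ 21(r+1)^3 - 19(r+1)^2, since 3·(21r^3 - 19r^2) − (21(r+1)^3 - 19(r+1)^2) = 42r^3 - 101r^2 - 25r - 2, which is nonnegative for all r ≥ 9.
Combining, 3^(r + 1) ≥ 21(r+1)^3 - 19(r+1)^2.
By induction, the statement is established for all N ≥ 9.
Hence the smallest such n_0 is 9.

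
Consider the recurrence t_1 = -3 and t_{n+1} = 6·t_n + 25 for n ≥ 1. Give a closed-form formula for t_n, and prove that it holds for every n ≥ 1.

Computing the first terms: t_1 = -3, t_2 = 7, t_3 = 67. This suggests t_n = 2·6^(n - 1) - 5.
For the base case n = 1: the formula gives -3 = -3 = t_1.
Inductive step: assume the claim holds for n = m, so t_m = 2·6^(m - 1) - 5.
Then t_{m+1} = 6·t_m + 25 = 6·(2·6^(m - 1) - 5) + 25 = 2·6^m - 5 = 2·6^((m+1) - 1) - 5,
which is the claimed formula at n = m+1.
This completes the induction.

t_n = 2·6^(n - 1) - 5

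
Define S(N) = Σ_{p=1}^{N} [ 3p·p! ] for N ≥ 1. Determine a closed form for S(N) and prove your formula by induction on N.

We claim S(N) = (3N + 3)N! - 3 for all N ≥ 1.
For the base case N = 1: S(1) = 3, and the closed form gives 3. They agree.
Suppose the result is true for N = p, so S(p) = (3p + 3)p! - 3.
Then S(p+1) = S(p) + (3(p + 1)(p + 1)!) = ((3p + 3)p! - 3) + (3(p + 1)(p + 1)!).
Simplifying, S(p+1) = (3(p+1) + 3)(p+1)! - 3,
which is the closed form with N = p+1.
By induction, the statement is established for all N ≥ 1.

S(N) = (3N + 3)N! - 3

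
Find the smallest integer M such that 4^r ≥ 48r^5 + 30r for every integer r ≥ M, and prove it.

M = 12

At r = 11: 4194304 < 7730778, so the inequality fails and M ≥ 12. We prove 4^r ≥ 48r^5 + 30r for all r ≥ 12.
When r = 12: 4^r = 16777216 and 48r^5 + 30r = 11944296, so 16777216 ≥ 11944296.
For the inductive step, assume it holds for an arbitrary k ≥ 12, so 4^k ≥ 48k^5 + 30k.
Then 4^(k + 1) = 4·(4^k) ≥ 4·(48k^5 + 30k).
Also, for k ≥ 12 we have 4·(48k^5 + 30k) ≥ 48(k+1)^5 + 30(k+1), since 4·(48k^5 + 30k) − (48(k+1)^5 + 30(k+1)) = 144k^5 - 240k^4 - 480k^3 - 480k^2 - 150k - 78, which is nonnegative for all k ≥ 12.
Combining, 4^(k + 1) ≥ 48(k+1)^5 + 30(k+1).
Hence, by induction on r, the claim holds for every r ≥ 12.
Hence the smallest such M is 12.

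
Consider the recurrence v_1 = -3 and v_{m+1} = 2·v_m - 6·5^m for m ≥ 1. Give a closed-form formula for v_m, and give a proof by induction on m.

Computing the first terms: v_1 = -3, v_2 = -36, v_3 = -222. This suggests v_m = 7·2^(m - 1) - 2·5^m.
When m = 1: the formula gives -3 = -3 = v_1.
Inductive step: suppose the statement holds for some i ≥ 1, so v_i = 7·2^(i - 1) - 2·5^i.
Then v_{i+1} = 2·v_i - 6·5^i = 2·(7·2^(i - 1) - 2·5^i) - 6·5^i = 7·2^i - 2·5^(i + 1) = 7·2^((i+1) - 1) - 2·5^(i+1),
which is the claimed formula at m = i+1.
By the principle of mathematical induction, the result holds for all m ≥ 1.

v_m = 7·2^(m - 1) - 2·5^m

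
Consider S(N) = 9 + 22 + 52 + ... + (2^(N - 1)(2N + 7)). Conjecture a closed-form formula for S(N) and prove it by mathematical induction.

S(N) = 2^N(2N + 5) - 5

We claim S(N) = 2^N(2N + 5) - 5 for all N ≥ 1.
For the base case N = 1: S(1) = 9, and the closed form gives 9. They agree.
Inductive step: suppose the statement holds for some j ≥ 1, so S(j) = 2^j(2j + 5) - 5.
Then S(j+1) = S(j) + (2^j(2j + 9)) = (2^j(2j + 5) - 5) + (2^j(2j + 9)).
Simplifying, S(j+1) = 4·2^j·j + 14·2^j - 5 = 2^(j+1)(2(j+1) + 5) - 5,
which is the closed form with N = j+1.
Hence, by induction on N, the claim holds for every N ≥ 1.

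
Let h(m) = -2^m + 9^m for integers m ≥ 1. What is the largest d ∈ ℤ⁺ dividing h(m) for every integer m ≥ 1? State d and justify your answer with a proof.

Computing the first values: h(1) = 7 and h(2) = 77; gcd(7, 77) = 7, so d ≤ 7.
We prove 7 | -2^m + 9^m for all m ≥ 1 by induction on m.
When m = 1: h(1) = 7 = 7·(1), so 7 | h(1).
Suppose the result is true for m = r, i.e. 7 | h(r). Then
9^{r+1} − 2^{r+1} = 9·9^r − 2·2^r = 9·(9^r − 2^r) + (7)·2^r. The first term is divisible by 7 by the inductive hypothesis, and the second term (7)·2^r is divisible by 7 since 7 | 7. Hence 7 | h(r+1).
By induction, the statement is established for all m ≥ 1.
Therefore the largest such d is 7.

d = 7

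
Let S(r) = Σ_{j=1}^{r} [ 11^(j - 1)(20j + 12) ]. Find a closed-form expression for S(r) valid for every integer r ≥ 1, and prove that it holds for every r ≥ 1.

We claim S(r) = 11^r(2r + 1) - 1 for all r ≥ 1.
Base case (r = 1): S(1) = 32, and the closed form gives 32. They agree.
For the inductive step, assume it holds for an arbitrary j ≥ 1, so S(j) = 11^j(2j + 1) - 1.
Then S(j+1) = S(j) + (11^j(20j + 32)) = (11^j(2j + 1) - 1) + (11^j(20j + 32)).
Simplifying, S(j+1) = 22·11^j·j + 33·11^j - 1 = 11^(j+1)(2(j+1) + 1) - 1,
which is the closed form with r = j+1.
By induction, the statement is established for all r ≥ 1.

S(r) = 11^r(2r + 1) - 1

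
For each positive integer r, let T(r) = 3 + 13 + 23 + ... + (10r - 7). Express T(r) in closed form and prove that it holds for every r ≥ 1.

We claim T(r) = r(5r - 2) for all r ≥ 1.
For the base case r = 1: T(1) = 3, and the closed form gives 3. They agree.
Inductive step: assume the claim holds for r = i, so T(i) = i(5i - 2).
Then T(i+1) = T(i) + (10i + 3) = (i(5i - 2)) + (10i + 3).
Simplifying, T(i+1) = (i + 1)(5i + 3) = (i+1)(5(i+1) - 2),
which is the closed form with r = i+1.
Hence, by induction on r, the claim holds for every r ≥ 1.

T(r) = r(5r - 2)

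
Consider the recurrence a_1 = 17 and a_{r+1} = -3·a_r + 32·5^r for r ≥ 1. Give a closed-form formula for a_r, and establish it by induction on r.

a_r = (-3)^r + 4·5^r

Computing the first terms: a_1 = 17, a_2 = 109, a_3 = 473. This suggests a_r = (-3)^r + 4·5^r.
Base step (r = 1): the formula gives 17 = 17 = a_1.
Inductive step: suppose the statement holds for some i ≥ 1, so a_i = (-3)^i + 4·5^i.
Then a_{i+1} = -3·a_i + 32·5^i = -3·((-3)^i + 4·5^i) + 32·5^i = (-3)^(i + 1) + 4·5^(i + 1),
which is the claimed formula at r = i+1.
Hence, by induction on r, the claim holds for every r ≥ 1.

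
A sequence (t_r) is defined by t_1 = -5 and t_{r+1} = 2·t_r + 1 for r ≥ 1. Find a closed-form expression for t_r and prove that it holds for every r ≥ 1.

Computing the first terms: t_1 = -5, t_2 = -9, t_3 = -17. This suggests t_r = -2^(r + 1) - 1.
When r = 1: the formula gives -5 = -5 = t_1.
For the inductive step, assume it holds for an arbitrary i ≥ 1, so t_i = -2^(i + 1) - 1.
Then t_{i+1} = 2·t_i + 1 = 2·(-2^(i + 1) - 1) + 1 = -2^(i + 2) - 1 = -2^((i+1) + 1) - 1,
which is the claimed formula at r = i+1.
This completes the induction.

t_r = -2^(r + 1) - 1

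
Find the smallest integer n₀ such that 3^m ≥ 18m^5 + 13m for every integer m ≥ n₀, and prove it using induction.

n₀ = 15

At m = 14: 4782969 < 9681014, so the inequality fails and n₀ ≥ 15. We prove 3^m ≥ 18m^5 + 13m for all m ≥ 15.
When m = 15: 3^m = 14348907 and 18m^5 + 13m = 13668945, so 14348907 ≥ 13668945.
Inductive step: assume the claim holds for m = i, so 3^i ≥ 18i^5 + 13i.
Then 3^(i + 1) = 3·(3^i) ≥ 3·(18i^5 + 13i).
Also, for i ≥ 15 we have 3·(18i^5 + 13i) ≥ 18(i+1)^5 + 13(i+1), since 3·(18i^5 + 13i) − (18(i+1)^5 + 13(i+1)) = 36i^5 - 90i^4 - 180i^3 - 180i^2 - 64i - 31, which is nonnegative for all i ≥ 15.
Combining, 3^(i + 1) ≥ 18(i+1)^5 + 13(i+1).
By the principle of mathematical induction, the result holds for all m ≥ 15.
Hence the smallest such n₀ is 15.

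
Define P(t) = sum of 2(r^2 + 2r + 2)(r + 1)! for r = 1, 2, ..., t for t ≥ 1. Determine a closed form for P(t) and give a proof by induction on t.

We claim P(t) = (2t + 2)(t + 2)! - 4 for all t ≥ 1.
Base step (t = 1): P(1) = 20, and the closed form gives 20. They agree.
Inductive step: assume the claim holds for t = r, so P(r) = (2r + 2)(r + 2)! - 4.
Then P(r+1) = P(r) + (2(r^2 + 4r + 5)(r + 2)!) = ((2r + 2)(r + 2)! - 4) + (2(r^2 + 4r + 5)(r + 2)!).
Simplifying, P(r+1) = (2(r+1) + 2)((r+1) + 2)! - 4,
which is the closed form with t = r+1.
By induction, the statement is established for all t ≥ 1.

P(t) = (2t + 2)(t + 2)! - 4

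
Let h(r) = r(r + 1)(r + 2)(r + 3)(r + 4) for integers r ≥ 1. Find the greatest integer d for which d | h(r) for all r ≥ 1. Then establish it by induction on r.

d = 120

Computing the first values: h(1) = 120 and h(2) = 720; gcd(120, 720) = 120, so d ≤ 120.
We prove 120 | r(r + 1)(r + 2)(r + 3)(r + 4) for all r ≥ 1 by induction on r.
Base case (r = 1): h(1) = 120 = 120·(1), so 120 | h(1).
For the inductive step, assume it holds for an arbitrary m ≥ 1, i.e. 120 | h(m). Then
h(m+1) − h(m) = (m+1)·(m+2)·(m+3)·(m+4)·(m+5) − m·(m+1)·(m+2)·(m+3)·(m+4) = (m+1)·(m+2)·(m+3)·(m+4)·[(m+5) − m] = 5·(m+1)·(m+2)·(m+3)·(m+4). The product of 4 consecutive integers is divisible by (4)! = 24, so h(m+1) − h(m) is divisible by 5·24 = 120. By the inductive hypothesis 120 | h(m), hence 120 | h(m+1).
By the principle of mathematical induction, the result holds for all r ≥ 1.
Therefore the largest such d is 120.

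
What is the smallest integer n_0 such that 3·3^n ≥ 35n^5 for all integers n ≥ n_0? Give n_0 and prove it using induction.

n_0 = 15

At n = 14: 14348907 < 18823840, so the inequality fails and n_0 ≥ 15. We prove 3·3^n ≥ 35n^5 for all n ≥ 15.
Base case (n = 15): 3·3^n = 43046721 and 35n^5 = 26578125, so 43046721 ≥ 26578125.
For the inductive step, assume it holds for an arbitrary k ≥ 15, so 3·3^k ≥ 35k^5.
Then 3·3^(k + 1) = 3·(3·3^k) ≥ 3·(35k^5).
Also, for k ≥ 15 we have 3·(35k^5) ≥ 35(k+1)^5, since 3 ≥ (1 + 1/k)^5 for all k ≥ 15.
Combining, 3·3^(k + 1) ≥ 35(k+1)^5.
By induction, the statement is established for all n ≥ 15.
Hence the smallest such n_0 is 15.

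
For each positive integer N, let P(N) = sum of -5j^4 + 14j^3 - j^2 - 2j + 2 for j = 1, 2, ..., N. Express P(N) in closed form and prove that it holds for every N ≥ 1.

P(N) = -N(N^4 - N^3 - 5N^2 - 2N - 1)

We claim P(N) = -N(N^4 - N^3 - 5N^2 - 2N - 1) for all N ≥ 1.
When N = 1: P(1) = 8, and the closed form gives 8. They agree.
For the inductive step, assume it holds for an arbitrary j ≥ 1, so P(j) = j(-j^4 + j^3 + 5j^2 + 2j + 1).
Then P(j+1) = P(j) + (-5j^4 - 6j^3 + 11j^2 + 18j + 8) = (j(-j^4 + j^3 + 5j^2 + 2j + 1)) + (-5j^4 - 6j^3 + 11j^2 + 18j + 8).
Simplifying, P(j+1) = -(j + 1)(j^4 + 3j^3 - 2j^2 - 11j - 8) = -(j+1)((j+1)^4 - (j+1)^3 - 5(j+1)^2 - 2(j+1) - 1),
which is the closed form with N = j+1.
This completes the induction.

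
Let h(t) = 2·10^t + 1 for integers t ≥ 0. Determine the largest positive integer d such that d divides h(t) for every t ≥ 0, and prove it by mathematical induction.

d = 3

Computing the first values: h(0) = 3 and h(1) = 21; gcd(3, 21) = 3, so d ≤ 3.
We prove 3 | 2·10^t + 1 for all t ≥ 0 by induction on t.
When t = 0: h(0) = 3 = 3·(1), so 3 | h(0).
For the inductive step, assume it holds for an arbitrary r ≥ 0, i.e. 3 | h(r). Then
h(r+1) = 2·10^(r+1) + 1 = 10·(2·10^r + 1) - 9 = 10·h(r) - 9. The first term is divisible by 3 by the inductive hypothesis, and -9 is divisible by 3. Hence 3 | h(r+1).
By induction, the statement is established for all t ≥ 0.
Therefore the largest such d is 3.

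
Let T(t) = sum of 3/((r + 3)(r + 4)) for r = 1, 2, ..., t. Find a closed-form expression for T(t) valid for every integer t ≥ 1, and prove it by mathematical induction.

T(t) = 3t/(4(t + 4))

We claim T(t) = 3t/(4(t + 4)) for all t ≥ 1.
Base case (t = 1): T(1) = 3/20, and the closed form gives 3/20. They agree.
Inductive step: assume the claim holds for t = r, so T(r) = 3r/(4(r + 4)).
Then T(r+1) = T(r) + (3/((r + 4)(r + 5))) = (3r/(4(r + 4))) + (3/((r + 4)(r + 5))).
Simplifying, T(r+1) = 3(r + 1)/(4(r + 5)) = 3(r+1)/(4((r+1) + 4)),
which is the closed form with t = r+1.
By induction, the statement is established for all t ≥ 1.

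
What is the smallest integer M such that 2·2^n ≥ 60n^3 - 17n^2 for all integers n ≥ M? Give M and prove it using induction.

At n = 17: 262144 < 289867, so the inequality fails and M ≥ 18. We prove 2·2^n ≥ 60n^3 - 17n^2 for all n ≥ 18.
Base step (n = 18): 2·2^n = 524288 and 60n^3 - 17n^2 = 344412, so 524288 ≥ 344412.
Suppose the result is true for n = j, so 2·2^j ≥ 60j^3 - 17j^2.
Then 2·2^(j + 1) = 2·(2·2^j) ≥ 2·(60j^3 - 17j^2).
Also, for j ≥ 18 we have 2·(60j^3 - 17j^2) ≥ 60(j+1)^3 - 17(j+1)^2, since 2·(60j^3 - 17j^2) − (60(j+1)^3 - 17(j+1)^2) = 60j^3 - 197j^2 - 146j - 43, which is nonnegative for all j ≥ 18.
Combining, 2·2^(j + 1) ≥ 60(j+1)^3 - 17(j+1)^2.
This completes the induction.
Hence the smallest such M is 18.

M = 18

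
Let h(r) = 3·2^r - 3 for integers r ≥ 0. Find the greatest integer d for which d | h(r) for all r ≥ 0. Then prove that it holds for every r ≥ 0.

Computing the first values: h(0) = 0 and h(1) = 3; gcd(0, 3) = 3, so d ≤ 3.
We prove 3 | 3·2^r - 3 for all r ≥ 0 by induction on r.
Base step (r = 0): h(0) = 0 = 3·(0), so 3 | h(0).
Inductive step: suppose the statement holds for some j ≥ 0, i.e. 3 | h(j). Then
h(j+1) = 3·2^(j+1) - 3 = 2·(3·2^j - 3) + 3 = 2·h(j) + 3. The first term is divisible by 3 by the inductive hypothesis, and 3 is divisible by 3. Hence 3 | h(j+1).
This completes the induction.
Therefore the largest such d is 3.

d = 3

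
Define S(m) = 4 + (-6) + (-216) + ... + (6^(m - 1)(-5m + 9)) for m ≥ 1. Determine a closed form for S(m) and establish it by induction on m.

S(m) = 6^m(-m + 2) - 2

We claim S(m) = 6^m(-m + 2) - 2 for all m ≥ 1.
Base case (m = 1): S(1) = 4, and the closed form gives 4. They agree.
Inductive step: suppose the statement holds for some p ≥ 1, so S(p) = 6^p(-p + 2) - 2.
Then S(p+1) = S(p) + (6^p(-5p + 4)) = (6^p(-p + 2) - 2) + (6^p(-5p + 4)).
Simplifying, S(p+1) = -6·6^p·p + 6·6^p - 2 = 6^(p+1)(-(p+1) + 2) - 2,
which is the closed form with m = p+1.
By induction, the statement is established for all m ≥ 1.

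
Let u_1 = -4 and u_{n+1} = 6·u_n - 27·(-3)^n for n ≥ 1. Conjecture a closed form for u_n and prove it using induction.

Computing the first terms: u_1 = -4, u_2 = 57, u_3 = 99. This suggests u_n = -(-3)^(n + 1) + 5·6^(n - 1).
When n = 1: the formula gives -4 = -4 = u_1.
Suppose the result is true for n = i, so u_i = -(-3)^(i + 1) + 5·6^(i - 1).
Then u_{i+1} = 6·u_i - 27·(-3)^i = 6·(-(-3)^(i + 1) + 5·6^(i - 1)) - 27·(-3)^i = -(-3)^(i + 2) + 5·6^i = -(-3)^((i+1) + 1) + 5·6^((i+1) - 1),
which is the claimed formula at n = i+1.
By the principle of mathematical induction, the result holds for all n ≥ 1.

u_n = -(-3)^(n + 1) + 5·6^(n - 1)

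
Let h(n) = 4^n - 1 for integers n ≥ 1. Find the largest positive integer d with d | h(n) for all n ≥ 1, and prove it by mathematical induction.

Computing the first values: h(1) = 3 and h(2) = 15; gcd(3, 15) = 3, so d ≤ 3.
We prove 3 | 4^n - 1 for all n ≥ 1 by induction on n.
When n = 1: h(1) = 3 = 3·(1), so 3 | h(1).
Inductive step: suppose the statement holds for some r ≥ 1, i.e. 3 | h(r). Then
4^{r+1} − 1^{r+1} = 4·4^r − 1·1^r = 4·(4^r − 1^r) + (3)·1^r. The first term is divisible by 3 by the inductive hypothesis, and the second term (3)·1^r is divisible by 3 since 3 | 3. Hence 3 | h(r+1).
By the principle of mathematical induction, the result holds for all n ≥ 1.
Therefore the largest such d is 3.

d = 3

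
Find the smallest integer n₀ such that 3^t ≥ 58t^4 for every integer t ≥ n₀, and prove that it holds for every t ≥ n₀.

At t = 13: 1594323 < 1656538, so the inequality fails and n₀ ≥ 14. We prove 3^t ≥ 58t^4 for all t ≥ 14.
When t = 14: 3^t = 4782969 and 58t^4 = 2228128, so 4782969 ≥ 2228128.
For the inductive step, assume it holds for an arbitrary j ≥ 14, so 3^j ≥ 58j^4.
Then 3^(j + 1) = 3·(3^j) ≥ 3·(58j^4).
Also, for j ≥ 14 we have 3·(58j^4) ≥ 58(j+1)^4, since 3 ≥ (1 + 1/j)^4 for all j ≥ 14.
Combining, 3^(j + 1) ≥ 58(j+1)^4.
By the principle of mathematical induction, the result holds for all t ≥ 14.
Hence the smallest such n₀ is 14.

n₀ = 14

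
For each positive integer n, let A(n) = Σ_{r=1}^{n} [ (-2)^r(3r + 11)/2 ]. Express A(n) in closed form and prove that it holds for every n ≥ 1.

We claim A(n) = (-2)^n(n + 4) - 4 for all n ≥ 1.
Base step (n = 1): A(1) = -14, and the closed form gives -14. They agree.
For the inductive step, assume it holds for an arbitrary r ≥ 1, so A(r) = (-2)^r(r + 4) - 4.
Then A(r+1) = A(r) + ((-2)^r(-3r - 14)) = ((-2)^r(r + 4) - 4) + ((-2)^r(-3r - 14)).
Simplifying, A(r+1) = -2(-2)^r·r - 10(-2)^r - 4 = (-2)^(r+1)((r+1) + 4) - 4,
which is the closed form with n = r+1.
Hence, by induction on n, the claim holds for every n ≥ 1.

A(n) = (-2)^n(n + 4) - 4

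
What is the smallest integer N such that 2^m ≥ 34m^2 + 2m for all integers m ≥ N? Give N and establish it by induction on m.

N = 13

At m = 12: 4096 < 4920, so the inequality fails and N ≥ 13. We prove 2^m ≥ 34m^2 + 2m for all m ≥ 13.
For the base case m = 13: 2^m = 8192 and 34m^2 + 2m = 5772, so 8192 ≥ 5772.
For the inductive step, assume it holds for an arbitrary i ≥ 13, so 2^i ≥ 34i^2 + 2i.
Then 2^(i + 1) = 2·(2^i) ≥ 2·(34i^2 + 2i).
Also, for i ≥ 13 we have 2·(34i^2 + 2i) ≥ 34(i+1)^2 + 2(i+1), since 2·(34i^2 + 2i) − (34(i+1)^2 + 2(i+1)) = 34i^2 - 66i - 36, which is nonnegative for all i ≥ 13.
Combining, 2^(i + 1) ≥ 34(i+1)^2 + 2(i+1).
This completes the induction.
Hence the smallest such N is 13.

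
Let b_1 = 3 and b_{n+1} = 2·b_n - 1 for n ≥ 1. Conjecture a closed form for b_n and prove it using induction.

Computing the first terms: b_1 = 3, b_2 = 5, b_3 = 9. This suggests b_n = 2^n + 1.
For the base case n = 1: the formula gives 3 = 3 = b_1.
Inductive step: assume the claim holds for n = r, so b_r = 2^r + 1.
Then b_{r+1} = 2·b_r - 1 = 2·(2^r + 1) - 1 = 2^(r + 1) + 1,
which is the claimed formula at n = r+1.
This completes the induction.

b_n = 2^n + 1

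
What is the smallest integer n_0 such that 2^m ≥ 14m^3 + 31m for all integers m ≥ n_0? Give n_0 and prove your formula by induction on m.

n_0 = 16

At m = 15: 32768 < 47715, so the inequality fails and n_0 ≥ 16. We prove 2^m ≥ 14m^3 + 31m for all m ≥ 16.
When m = 16: 2^m = 65536 and 14m^3 + 31m = 57840, so 65536 ≥ 57840.
Inductive step: suppose the statement holds for some k ≥ 16, so 2^k ≥ 14k^3 + 31k.
Then 2^(k + 1) = 2·(2^k) ≥ 2·(14k^3 + 31k).
Also, for k ≥ 16 we have 2·(14k^3 + 31k) ≥ 14(k+1)^3 + 31(k+1), since 2·(14k^3 + 31k) − (14(k+1)^3 + 31(k+1)) = 14k^3 - 42k^2 - 11k - 45, which is nonnegative for all k ≥ 16.
Combining, 2^(k + 1) ≥ 14(k+1)^3 + 31(k+1).
Hence, by induction on m, the claim holds for every m ≥ 16.
Hence the smallest such n_0 is 16.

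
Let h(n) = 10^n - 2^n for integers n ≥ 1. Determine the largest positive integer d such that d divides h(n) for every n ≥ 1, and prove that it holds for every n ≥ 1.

d = 8

Computing the first values: h(1) = 8 and h(2) = 96; gcd(8, 96) = 8, so d ≤ 8.
We prove 8 | 10^n - 2^n for all n ≥ 1 by induction on n.
When n = 1: h(1) = 8 = 8·(1), so 8 | h(1).
Suppose the result is true for n = r, i.e. 8 | h(r). Then
10^{r+1} − 2^{r+1} = 10·10^r − 2·2^r = 10·(10^r − 2^r) + (8)·2^r. The first term is divisible by 8 by the inductive hypothesis, and the second term (8)·2^r is divisible by 8 since 8 | 8. Hence 8 | h(r+1).
By induction, the statement is established for all n ≥ 1.
Therefore the largest such d is 8.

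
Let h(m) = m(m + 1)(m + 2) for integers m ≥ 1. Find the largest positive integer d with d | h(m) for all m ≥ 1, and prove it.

Computing the first values: h(1) = 6 and h(2) = 24; gcd(6, 24) = 6, so d ≤ 6.
We prove 6 | m(m + 1)(m + 2) for all m ≥ 1 by induction on m.
Base case (m = 1): h(1) = 6 = 6·(1), so 6 | h(1).
Inductive step: assume the claim holds for m = p, i.e. 6 | h(p). Then
h(p+1) − h(p) = (p+1)·(p+2)·(p+3) − p·(p+1)·(p+2) = (p+1)·(p+2)·[(p+3) − p] = 3·(p+1)·(p+2). The product of 2 consecutive integers is divisible by (2)! = 2, so h(p+1) − h(p) is divisible by 3·2 = 6. By the inductive hypothesis 6 | h(p), hence 6 | h(p+1).
Hence, by induction on m, the claim holds for every m ≥ 1.
Therefore the largest such d is 6.

d = 6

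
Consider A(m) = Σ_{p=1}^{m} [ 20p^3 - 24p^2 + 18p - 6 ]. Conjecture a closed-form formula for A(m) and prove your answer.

We claim A(m) = m(5m^3 + 2m^2 + 2m - 1) for all m ≥ 1.
For the base case m = 1: A(1) = 8, and the closed form gives 8. They agree.
Inductive step: assume the claim holds for m = p, so A(p) = p(5p^3 + 2p^2 + 2p - 1).
Then A(p+1) = A(p) + (20p^3 + 36p^2 + 30p + 8) = (p(5p^3 + 2p^2 + 2p - 1)) + (20p^3 + 36p^2 + 30p + 8).
Simplifying, A(p+1) = (p + 1)(5p^3 + 17p^2 + 21p + 8) = (p+1)(5(p+1)^3 + 2(p+1)^2 + 2(p+1) - 1),
which is the closed form with m = p+1.
By the principle of mathematical induction, the result holds for all m ≥ 1.

A(m) = m(5m^3 + 2m^2 + 2m - 1)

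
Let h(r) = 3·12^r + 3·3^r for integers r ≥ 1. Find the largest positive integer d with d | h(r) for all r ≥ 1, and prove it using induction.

d = 9

Computing the first values: h(1) = 45 and h(2) = 459; gcd(45, 459) = 9, so d ≤ 9.
We prove 9 | 3·12^r + 3·3^r for all r ≥ 1 by induction on r.
When r = 1: h(1) = 45 = 9·(5), so 9 | h(1).
Suppose the result is true for r = m, i.e. 9 | h(m). Then
h(m+1) − 12·h(m) = (3·12^(m+1) + 3·3^(m+1)) − 12·(3·12^m + 3·3^m) = (3)·3^m·(3 − 12) = (-27)·3^m. Since 9 | h(m) by the inductive hypothesis, 9 | 12·h(m); and 9 | -27 since -27 = 9·-3. Therefore 9 | h(m+1).
By the principle of mathematical induction, the result holds for all r ≥ 1.
Therefore the largest such d is 9.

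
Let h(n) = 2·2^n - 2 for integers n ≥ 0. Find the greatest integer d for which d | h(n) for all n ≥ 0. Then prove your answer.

Computing the first values: h(0) = 0 and h(1) = 2; gcd(0, 2) = 2, so d ≤ 2.
We prove 2 | 2·2^n - 2 for all n ≥ 0 by induction on n.
For the base case n = 0: h(0) = 0 = 2·(0), so 2 | h(0).
Inductive step: assume the claim holds for n = m, i.e. 2 | h(m). Then
h(m+1) = 2·2^(m+1) - 2 = 2·(2·2^m - 2) + 2 = 2·h(m) + 2. The first term is divisible by 2 by the inductive hypothesis, and 2 is divisible by 2. Hence 2 | h(m+1).
By induction, the statement is established for all n ≥ 0.
Therefore the largest such d is 2.

d = 2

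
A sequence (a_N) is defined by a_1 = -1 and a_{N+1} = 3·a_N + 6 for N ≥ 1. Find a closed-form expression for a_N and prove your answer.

Computing the first terms: a_1 = -1, a_2 = 3, a_3 = 15. This suggests a_N = 2·3^(N - 1) - 3.
Base step (N = 1): the formula gives -1 = -1 = a_1.
Suppose the result is true for N = r, so a_r = 2·3^(r - 1) - 3.
Then a_{r+1} = 3·a_r + 6 = 3·(2·3^(r - 1) - 3) + 6 = 2·3^r - 3 = 2·3^((r+1) - 1) - 3,
which is the claimed formula at N = r+1.
By the principle of mathematical induction, the result holds for all N ≥ 1.

a_N = 2·3^(N - 1) - 3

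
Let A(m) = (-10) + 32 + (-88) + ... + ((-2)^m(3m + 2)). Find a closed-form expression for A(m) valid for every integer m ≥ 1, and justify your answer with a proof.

We claim A(m) = 2(-2)^m(m + 1) - 2 for all m ≥ 1.
For the base case m = 1: A(1) = -10, and the closed form gives -10. They agree.
Inductive step: suppose the statement holds for some i ≥ 1, so A(i) = 2(-2)^i(i + 1) - 2.
Then A(i+1) = A(i) + ((-2)^(i + 1)(3i + 5)) = (2(-2)^i(i + 1) - 2) + ((-2)^(i + 1)(3i + 5)).
Simplifying, A(i+1) = -4(-2)^i·i - 8(-2)^i - 2 = 2(-2)^(i+1)((i+1) + 1) - 2,
which is the closed form with m = i+1.
By induction, the statement is established for all m ≥ 1.

A(m) = 2(-2)^m(m + 1) - 2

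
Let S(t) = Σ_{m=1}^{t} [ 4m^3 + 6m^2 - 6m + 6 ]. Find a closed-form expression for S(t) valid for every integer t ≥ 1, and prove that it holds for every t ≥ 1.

S(t) = t(t + 4)(t^2 + 1)

We claim S(t) = t(t + 4)(t^2 + 1) for all t ≥ 1.
Base case (t = 1): S(1) = 10, and the closed form gives 10. They agree.
Inductive step: suppose the statement holds for some m ≥ 1, so S(m) = m(m^3 + 4m^2 + m + 4).
Then S(m+1) = S(m) + (4m^3 + 18m^2 + 18m + 10) = (m(m^3 + 4m^2 + m + 4)) + (4m^3 + 18m^2 + 18m + 10).
Simplifying, S(m+1) = (m + 1)(m + 5)(m^2 + 2m + 2) = (m+1)((m+1) + 4)((m+1)^2 + 1),
which is the closed form with t = m+1.
By induction, the statement is established for all t ≥ 1.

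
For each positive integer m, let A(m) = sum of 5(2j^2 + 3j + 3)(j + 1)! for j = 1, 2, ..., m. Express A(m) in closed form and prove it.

We claim A(m) = (10m + 5)(m + 2)! - 10 for all m ≥ 1.
For the base case m = 1: A(1) = 80, and the closed form gives 80. They agree.
Suppose the result is true for m = j, so A(j) = (10j + 5)(j + 2)! - 10.
Then A(j+1) = A(j) + (5(2j^2 + 7j + 8)(j + 2)!) = ((10j + 5)(j + 2)! - 10) + (5(2j^2 + 7j + 8)(j + 2)!).
Simplifying, A(j+1) = (10(j+1) + 5)((j+1) + 2)! - 10,
which is the closed form with m = j+1.
This completes the induction.

A(m) = (10m + 5)(m + 2)! - 10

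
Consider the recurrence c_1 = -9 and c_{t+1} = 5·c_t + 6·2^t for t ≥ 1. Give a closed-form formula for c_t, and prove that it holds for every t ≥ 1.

Computing the first terms: c_1 = -9, c_2 = -33, c_3 = -141. This suggests c_t = -2^(t + 1) - 5^t.
When t = 1: the formula gives -9 = -9 = c_1.
Inductive step: assume the claim holds for t = i, so c_i = -2^(i + 1) - 5^i.
Then c_{i+1} = 5·c_i + 6·2^i = 5·(-2^(i + 1) - 5^i) + 6·2^i = -2^(i + 2) - 5^(i + 1) = -2^((i+1) + 1) - 5^(i+1),
which is the claimed formula at t = i+1.
This completes the induction.

c_t = -2^(t + 1) - 5^t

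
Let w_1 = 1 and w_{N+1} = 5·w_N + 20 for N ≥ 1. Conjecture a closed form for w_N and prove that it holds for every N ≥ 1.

Computing the first terms: w_1 = 1, w_2 = 25, w_3 = 145. This suggests w_N = 6·5^(N - 1) - 5.
Base step (N = 1): the formula gives 1 = 1 = w_1.
Suppose the result is true for N = k, so w_k = 6·5^(k - 1) - 5.
Then w_{k+1} = 5·w_k + 20 = 5·(6·5^(k - 1) - 5) + 20 = 6·5^k - 5 = 6·5^((k+1) - 1) - 5,
which is the claimed formula at N = k+1.
By the principle of mathematical induction, the result holds for all N ≥ 1.

w_N = 6·5^(N - 1) - 5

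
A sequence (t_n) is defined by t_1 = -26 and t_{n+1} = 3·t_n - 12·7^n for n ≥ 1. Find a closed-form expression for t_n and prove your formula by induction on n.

t_n = -5·3^(n - 1) - 3·7^n

Computing the first terms: t_1 = -26, t_2 = -162, t_3 = -1074. This suggests t_n = -5·3^(n - 1) - 3·7^n.
When n = 1: the formula gives -26 = -26 = t_1.
Inductive step: assume the claim holds for n = i, so t_i = -5·3^(i - 1) - 3·7^i.
Then t_{i+1} = 3·t_i - 12·7^i = 3·(-5·3^(i - 1) - 3·7^i) - 12·7^i = -5·3^i - 3·7^(i + 1) = -5·3^((i+1) - 1) - 3·7^(i+1),
which is the claimed formula at n = i+1.
By induction, the statement is established for all n ≥ 1.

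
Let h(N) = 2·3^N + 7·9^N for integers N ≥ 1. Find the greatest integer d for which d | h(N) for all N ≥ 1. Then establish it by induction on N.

Computing the first values: h(1) = 69 and h(2) = 585; gcd(69, 585) = 3, so d ≤ 3.
We prove 3 | 2·3^N + 7·9^N for all N ≥ 1 by induction on N.
For the base case N = 1: h(1) = 69 = 3·(23), so 3 | h(1).
Inductive step: assume the claim holds for N = p, i.e. 3 | h(p). Then
h(p+1) − 9·h(p) = (2·3^(p+1) + 7·9^(p+1)) − 9·(2·3^p + 7·9^p) = (2)·3^p·(3 − 9) = (-12)·3^p. Since 3 | h(p) by the inductive hypothesis, 3 | 9·h(p); and 3 | -12 since -12 = 3·-4. Therefore 3 | h(p+1).
By the principle of mathematical induction, the result holds for all N ≥ 1.
Therefore the largest such d is 3.

d = 3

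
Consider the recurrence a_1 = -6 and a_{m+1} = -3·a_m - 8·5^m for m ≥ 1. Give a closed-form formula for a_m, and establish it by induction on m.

Computing the first terms: a_1 = -6, a_2 = -22, a_3 = -134. This suggests a_m = -(-3)^(m - 1) - 5^m.
For the base case m = 1: the formula gives -6 = -6 = a_1.
For the inductive step, assume it holds for an arbitrary i ≥ 1, so a_i = -(-3)^(i - 1) - 5^i.
Then a_{i+1} = -3·a_i - 8·5^i = -3·(-(-3)^(i - 1) - 5^i) - 8·5^i = -(-3)^i - 5^(i + 1) = -(-3)^((i+1) - 1) - 5^(i+1),
which is the claimed formula at m = i+1.
By induction, the statement is established for all m ≥ 1.

a_m = -(-3)^(m - 1) - 5^m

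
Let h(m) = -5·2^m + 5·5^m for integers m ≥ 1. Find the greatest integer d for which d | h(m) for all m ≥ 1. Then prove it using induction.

Computing the first values: h(1) = 15 and h(2) = 105; gcd(15, 105) = 15, so d ≤ 15.
We prove 15 | -5·2^m + 5·5^m for all m ≥ 1 by induction on m.
When m = 1: h(1) = 15 = 15·(1), so 15 | h(1).
Inductive step: assume the claim holds for m = p, i.e. 15 | h(p). Then
h(p+1) − 5·h(p) = (-5·2^(p+1) + 5·5^(p+1)) − 5·(-5·2^p + 5·5^p) = (-5)·2^p·(2 − 5) = (15)·2^p. Since 15 | h(p) by the inductive hypothesis, 15 | 5·h(p); and 15 | 15 since 15 = 15·1. Therefore 15 | h(p+1).
Hence, by induction on m, the claim holds for every m ≥ 1.
Therefore the largest such d is 15.

d = 15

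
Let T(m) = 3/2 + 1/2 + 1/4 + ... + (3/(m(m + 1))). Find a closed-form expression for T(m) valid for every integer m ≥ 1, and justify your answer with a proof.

T(m) = 3m/(m + 1)

We claim T(m) = 3m/(m + 1) for all m ≥ 1.
For the base case m = 1: T(1) = 3/2, and the closed form gives 3/2. They agree.
For the inductive step, assume it holds for an arbitrary j ≥ 1, so T(j) = 3j/(j + 1).
Then T(j+1) = T(j) + (3/((j + 1)(j + 2))) = (3j/(j + 1)) + (3/((j + 1)(j + 2))).
Simplifying, T(j+1) = 3(j + 1)/(j + 2) = 3(j+1)/((j+1) + 1),
which is the closed form with m = j+1.
Hence, by induction on m, the claim holds for every m ≥ 1.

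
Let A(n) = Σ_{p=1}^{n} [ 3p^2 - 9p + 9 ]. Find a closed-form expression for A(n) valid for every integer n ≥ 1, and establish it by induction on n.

A(n) = n(n^2 - 3n + 5)

We claim A(n) = n(n^2 - 3n + 5) for all n ≥ 1.
When n = 1: A(1) = 3, and the closed form gives 3. They agree.
Inductive step: suppose the statement holds for some p ≥ 1, so A(p) = p(p^2 - 3p + 5).
Then A(p+1) = A(p) + (3p^2 - 3p + 3) = (p(p^2 - 3p + 5)) + (3p^2 - 3p + 3).
Simplifying, A(p+1) = (p + 1)(p^2 - p + 3) = (p+1)((p+1)^2 - 3(p+1) + 5),
which is the closed form with n = p+1.
By the principle of mathematical induction, the result holds for all n ≥ 1.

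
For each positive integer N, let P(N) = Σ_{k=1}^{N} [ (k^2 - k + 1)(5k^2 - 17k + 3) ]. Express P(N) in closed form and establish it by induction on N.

P(N) = N(N^4 - 3N^3 - N^2 - 3N - 3)

We claim P(N) = N(N^4 - 3N^3 - N^2 - 3N - 3) for all N ≥ 1.
When N = 1: P(1) = -9, and the closed form gives -9. They agree.
Inductive step: suppose the statement holds for some k ≥ 1, so P(k) = k(k^4 - 3k^3 - k^2 - 3k - 3).
Then P(k+1) = P(k) + ((k - (k + 1)^2)(17k - 5(k + 1)^2 + 14)) = (k(k^4 - 3k^3 - k^2 - 3k - 3)) + ((k - (k + 1)^2)(17k - 5(k + 1)^2 + 14)).
Simplifying, P(k+1) = (k + 1)(k^4 + k^3 - 4k^2 - 10k - 9) = (k+1)((k+1)^4 - 3(k+1)^3 - (k+1)^2 - 3(k+1) - 3),
which is the closed form with N = k+1.
This completes the induction.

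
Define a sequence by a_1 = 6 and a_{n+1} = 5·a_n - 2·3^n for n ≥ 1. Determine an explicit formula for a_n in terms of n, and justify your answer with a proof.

Computing the first terms: a_1 = 6, a_2 = 24, a_3 = 102. This suggests a_n = 3^n + 3·5^(n - 1).
When n = 1: the formula gives 6 = 6 = a_1.
Inductive step: suppose the statement holds for some p ≥ 1, so a_p = 3^p + 3·5^(p - 1).
Then a_{p+1} = 5·a_p - 2·3^p = 5·(3^p + 3·5^(p - 1)) - 2·3^p = 3^(p + 1) + 3·5^p = 3^(p+1) + 3·5^((p+1) - 1),
which is the claimed formula at n = p+1.
This completes the induction.

a_n = 3^n + 3·5^(n - 1)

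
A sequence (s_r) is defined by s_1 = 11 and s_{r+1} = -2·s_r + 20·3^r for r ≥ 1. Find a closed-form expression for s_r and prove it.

Computing the first terms: s_1 = 11, s_2 = 38, s_3 = 104. This suggests s_r = -(-2)^(r - 1) + 4·3^r.
Base step (r = 1): the formula gives 11 = 11 = s_1.
Suppose the result is true for r = k, so s_k = -(-2)^(k - 1) + 4·3^k.
Then s_{k+1} = -2·s_k + 20·3^k = -2·(-(-2)^(k - 1) + 4·3^k) + 20·3^k = -(-2)^k + 4·3^(k + 1) = -(-2)^((k+1) - 1) + 4·3^(k+1),
which is the claimed formula at r = k+1.
This completes the induction.

s_r = -(-2)^(r - 1) + 4·3^r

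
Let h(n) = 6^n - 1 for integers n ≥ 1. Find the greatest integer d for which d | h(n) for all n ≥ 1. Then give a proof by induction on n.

d = 5

Computing the first values: h(1) = 5 and h(2) = 35; gcd(5, 35) = 5, so d ≤ 5.
We prove 5 | 6^n - 1 for all n ≥ 1 by induction on n.
For the base case n = 1: h(1) = 5 = 5·(1), so 5 | h(1).
Suppose the result is true for n = i, i.e. 5 | h(i). Then
6^{i+1} − 1^{i+1} = 6·6^i − 1·1^i = 6·(6^i − 1^i) + (5)·1^i. The first term is divisible by 5 by the inductive hypothesis, and the second term (5)·1^i is divisible by 5 since 5 | 5. Hence 5 | h(i+1).
Hence, by induction on n, the claim holds for every n ≥ 1.
Therefore the largest such d is 5.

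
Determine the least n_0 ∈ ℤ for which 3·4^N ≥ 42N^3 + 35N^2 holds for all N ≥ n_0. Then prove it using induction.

At N = 5: 3072 < 6125, so the inequality fails and n_0 ≥ 6. We prove 3·4^N ≥ 42N^3 + 35N^2 for all N ≥ 6.
When N = 6: 3·4^N = 12288 and 42N^3 + 35N^2 = 10332, so 12288 ≥ 10332.
Suppose the result is true for N = p, so 3·4^p ≥ 42p^3 + 35p^2.
Then 3·4^(p + 1) = 4·(3·4^p) ≥ 4·(42p^3 + 35p^2).
Also, for p ≥ 6 we have 4·(42p^3 + 35p^2) ≥ 42(p+1)^3 + 35(p+1)^2, since 4·(42p^3 + 35p^2) − (42(p+1)^3 + 35(p+1)^2) = 126p^3 - 21p^2 - 196p - 77, which is nonnegative for all p ≥ 6.
Combining, 3·4^(p + 1) ≥ 42(p+1)^3 + 35(p+1)^2.
This completes the induction.
Hence the smallest such n_0 is 6.

n_0 = 6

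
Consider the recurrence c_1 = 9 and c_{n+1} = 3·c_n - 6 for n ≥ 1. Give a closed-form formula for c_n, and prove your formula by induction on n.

c_n = 2·3^n + 3

Computing the first terms: c_1 = 9, c_2 = 21, c_3 = 57. This suggests c_n = 2·3^n + 3.
When n = 1: the formula gives 9 = 9 = c_1.
Inductive step: suppose the statement holds for some r ≥ 1, so c_r = 2·3^r + 3.
Then c_{r+1} = 3·c_r - 6 = 3·(2·3^r + 3) - 6 = 2·3^(r + 1) + 3,
which is the claimed formula at n = r+1.
By the principle of mathematical induction, the result holds for all n ≥ 1.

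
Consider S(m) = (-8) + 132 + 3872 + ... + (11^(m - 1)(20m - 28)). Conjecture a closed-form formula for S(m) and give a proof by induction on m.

We claim S(m) = 11^m(2m - 3) + 3 for all m ≥ 1.
For the base case m = 1: S(1) = -8, and the closed form gives -8. They agree.
Inductive step: assume the claim holds for m = p, so S(p) = 11^p(2p - 3) + 3.
Then S(p+1) = S(p) + (11^p(20p - 8)) = (11^p(2p - 3) + 3) + (11^p(20p - 8)).
Simplifying, S(p+1) = 22·11^p·p - 11·11^p + 3 = 11^(p+1)(2(p+1) - 3) + 3,
which is the closed form with m = p+1.
By induction, the statement is established for all m ≥ 1.

S(m) = 11^m(2m - 3) + 3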